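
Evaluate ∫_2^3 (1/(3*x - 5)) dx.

2*log(2)/3

An antiderivative is F(x) = log(3*x - 5)/3.
Then F(3) - F(2) = (2*log(2)/3) - (0) = 2*log(2)/3.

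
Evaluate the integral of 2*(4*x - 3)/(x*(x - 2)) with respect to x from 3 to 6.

13*log(2)

Factor the denominator: x**2 - 2*x = x(x - 2).
Partial fractions: 2*(4*x - 3)/(x*(x - 2)) = 3/x + 5/(x - 2).
An antiderivative is F(x) = 3*log(x) + 5*log(x - 2).
Then F(6) - F(3) = (3*log(3) + 13*log(2)) - (log(27)) = 13*log(2).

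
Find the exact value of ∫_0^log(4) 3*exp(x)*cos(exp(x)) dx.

-3*sin(1) + 3*sin(4)

Let u = exp(x), so du = exp(x) dx. When x = 0, u = 1; when x = log(4), u = 4.
The integral becomes 3·∫ cos(u) du from 1 to 4, with antiderivative 3*sin(u).
Back in x: F(x) = 3*sin(exp(x)).
Then F(log(4)) - F(0) = (3*sin(4)) - (3*sin(1)) = -3*sin(1) + 3*sin(4).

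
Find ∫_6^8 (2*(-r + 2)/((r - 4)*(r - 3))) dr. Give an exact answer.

Factor the denominator: r**2 - 7*r + 12 = (r - 3)(r - 4).
Partial fractions: 2*(-r + 2)/((r - 4)*(r - 3)) = 2/(r - 3) - 4/(r - 4).
An antiderivative is F(r) = -4*log(r - 4) + 2*log(r - 3).
Then F(8) - F(6) = (-8*log(2) + 2*log(5)) - (log(9/16)) = -4*log(2) - 2*log(3) + 2*log(5).

-4*log(2) - 2*log(3) + 2*log(5)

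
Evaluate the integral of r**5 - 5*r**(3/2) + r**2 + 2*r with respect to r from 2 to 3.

By the power rule, an antiderivative is F(r) = r**6/6 - 2*r**(5/2) + r**3/3 + r**2.
Then F(3) - F(2) = (279/2 - 18*sqrt(3)) - (52/3 - 8*sqrt(2)) = -18*sqrt(3) + 8*sqrt(2) + 733/6.

-18*sqrt(3) + 8*sqrt(2) + 733/6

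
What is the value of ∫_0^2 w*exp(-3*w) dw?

Integrate by parts once (u = w, dv = exp(-3*w) dw).
An antiderivative is F(w) = (-3*w - 1)*exp(-3*w)/9.
Then F(2) - F(0) = (-7*exp(-6)/9) - (-1/9) = (-7 + exp(6))*exp(-6)/9.

(-7 + exp(6))*exp(-6)/9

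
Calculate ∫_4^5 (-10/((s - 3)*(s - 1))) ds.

-5*log(3) + 5*log(2)

Factor the denominator: s**2 - 4*s + 3 = (s - 1)(s - 3).
Partial fractions: -10/((s - 3)*(s - 1)) = 5/(s - 1) - 5/(s - 3).
An antiderivative is F(s) = -5*log(s - 3) + 5*log(s - 1).
Then F(5) - F(4) = (log(32)) - (5*log(3)) = -5*log(3) + 5*log(2).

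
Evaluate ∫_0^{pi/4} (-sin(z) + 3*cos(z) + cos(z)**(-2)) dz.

An antiderivative is F(z) = 3*sin(z) + cos(z) + tan(z).
Then F(pi/4) - F(0) = (1 + 2*sqrt(2)) - (1) = 2*sqrt(2).

2*sqrt(2)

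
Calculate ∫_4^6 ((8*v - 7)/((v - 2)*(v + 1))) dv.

Factor the denominator: v**2 - v - 2 = (v + 1)(v - 2).
Partial fractions: (8*v - 7)/((v - 2)*(v + 1)) = 5/(v + 1) + 3/(v - 2).
An antiderivative is F(v) = 3*log(v - 2) + 5*log(v + 1).
Then F(6) - F(4) = (6*log(2) + 5*log(7)) - (3*log(2) + 5*log(5)) = -5*log(5) + 3*log(2) + 5*log(7).

-5*log(5) + 3*log(2) + 5*log(7)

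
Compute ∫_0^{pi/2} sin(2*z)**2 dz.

Use the identity sin^2(2*z) = (1 - cos(4*z))/2.
An antiderivative is F(z) = z/2 - sin(4*z)/8.
Then F(pi/2) - F(0) = (pi/4) - (0) = pi/4.

pi/4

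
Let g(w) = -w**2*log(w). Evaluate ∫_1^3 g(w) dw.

Integrate by parts once (u = ln w, dv = -w**2 dw).
An antiderivative is F(w) = -w**3*(3*log(w) - 1)/9.
Then F(3) - F(1) = (3 - 9*log(3)) - (1/9) = 26/9 - 9*log(3).

26/9 - 9*log(3)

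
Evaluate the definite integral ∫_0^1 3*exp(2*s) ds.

-3/2 + 3*exp(2)/2

An antiderivative is F(s) = 3*exp(2*s)/2.
Then F(1) - F(0) = (3*exp(2)/2) - (3/2) = -3/2 + 3*exp(2)/2.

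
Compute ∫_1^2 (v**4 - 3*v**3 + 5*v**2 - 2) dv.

By the power rule, an antiderivative is F(v) = v**5/5 - 3*v**4/4 + 5*v**3/3 - 2*v.
Then F(2) - F(1) = (56/15) - (-53/60) = 277/60.

277/60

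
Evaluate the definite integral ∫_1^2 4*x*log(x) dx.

-3 + 8*log(2)

Integrate by parts once (u = ln x, dv = 4*x dx).
An antiderivative is F(x) = x**2*(2*log(x) - 1).
Then F(2) - F(1) = (-4 + 8*log(2)) - (-1) = -3 + 8*log(2).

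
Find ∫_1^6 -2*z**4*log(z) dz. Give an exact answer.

622 - 15552*log(6)/5

Integrate by parts once (u = ln z, dv = -2*z**4 dz).
An antiderivative is F(z) = -2*z**5*(5*log(z) - 1)/25.
Then F(6) - F(1) = (15552/25 - 15552*log(6)/5) - (2/25) = 622 - 15552*log(6)/5.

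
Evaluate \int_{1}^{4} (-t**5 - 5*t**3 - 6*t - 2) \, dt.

-4209/4

By the power rule, an antiderivative is F(t) = -t**6/6 - 5*t**4/4 - 3*t**2 - 2*t.
Then F(4) - F(1) = (-3176/3) - (-77/12) = -4209/4.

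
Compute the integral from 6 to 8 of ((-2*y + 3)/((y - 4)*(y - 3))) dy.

Factor the denominator: y**2 - 7*y + 12 = (y - 3)(y - 4).
Partial fractions: (-2*y + 3)/((y - 4)*(y - 3)) = 3/(y - 3) - 5/(y - 4).
An antiderivative is F(y) = -5*log(y - 4) + 3*log(y - 3).
Then F(8) - F(6) = (-10*log(2) + 3*log(5)) - (log(27/32)) = -5*log(2) - 3*log(3) + 3*log(5).

-5*log(2) - 3*log(3) + 3*log(5)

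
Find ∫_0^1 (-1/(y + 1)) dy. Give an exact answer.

-log(2)

An antiderivative is F(y) = -log(y + 1).
Then F(1) - F(0) = (-log(2)) - (0) = -log(2).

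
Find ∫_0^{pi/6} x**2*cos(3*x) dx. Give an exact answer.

Integrate by parts twice (u = x^2, dv = cos(3*x) dx).
An antiderivative is F(x) = x**2*sin(3*x)/3 + 2*x*cos(3*x)/9 - 2*sin(3*x)/27.
Then F(pi/6) - F(0) = (-2/27 + pi**2/108) - (0) = -2/27 + pi**2/108.

-2/27 + pi**2/108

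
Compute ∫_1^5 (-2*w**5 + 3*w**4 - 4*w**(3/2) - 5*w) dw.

By the power rule, an antiderivative is F(w) = -w**6/3 - 8*w**(5/2)/5 + 3*w**5/5 - 5*w**2/2.
Then F(5) - F(1) = (-20375/6 - 40*sqrt(5)) - (-23/6) = -3392 - 40*sqrt(5).

-3392 - 40*sqrt(5)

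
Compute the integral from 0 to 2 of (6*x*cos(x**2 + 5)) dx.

3*sin(9) - 3*sin(5)

Let u = x**2 + 5, so du = 2*x dx. When x = 0, u = 5; when x = 2, u = 9.
The integral becomes 3·∫ cos(u) du from 5 to 9, with antiderivative 3*sin(u).
Back in x: F(x) = 3*sin(x**2 + 5).
Then F(2) - F(0) = (3*sin(9)) - (3*sin(5)) = 3*sin(9) - 3*sin(5).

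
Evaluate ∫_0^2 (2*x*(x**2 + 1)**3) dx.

Let u = x**2 + 1, so du = 2*x dx. When x = 0, u = 1; when x = 2, u = 5.
The integral becomes ∫ u**3 du from 1 to 5, with antiderivative u**4/4.
Back in x: F(x) = (x**2 + 1)**4/4.
Then F(2) - F(0) = (625/4) - (1/4) = 156.

156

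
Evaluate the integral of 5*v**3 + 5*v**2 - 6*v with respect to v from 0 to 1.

By the power rule, an antiderivative is F(v) = 5*v**4/4 + 5*v**3/3 - 3*v**2.
Then F(1) - F(0) = (-1/12) - (0) = -1/12.

-1/12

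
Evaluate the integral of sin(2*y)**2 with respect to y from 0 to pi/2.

pi/4

Use the identity sin^2(2*y) = (1 - cos(4*y))/2.
An antiderivative is F(y) = y/2 - sin(4*y)/8.
Then F(pi/2) - F(0) = (pi/4) - (0) = pi/4.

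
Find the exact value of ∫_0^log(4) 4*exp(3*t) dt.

Let u = exp(t), so du = exp(t) dt. When t = 0, u = 1; when t = log(4), u = 4.
The integral becomes 4·∫ u**2 du from 1 to 4, with antiderivative 4*u**3/3.
Back in t: F(t) = 4*exp(3*t)/3.
Then F(log(4)) - F(0) = (256/3) - (4/3) = 84.

84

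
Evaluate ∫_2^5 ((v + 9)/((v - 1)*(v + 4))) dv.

Factor the denominator: v**2 + 3*v - 4 = (v + 4)(v - 1).
Partial fractions: (v + 9)/((v - 1)*(v + 4)) = -1/(v + 4) + 2/(v - 1).
An antiderivative is F(v) = 2*log(v - 1) - log(v + 4).
Then F(5) - F(2) = (log(16/9)) - (-log(6)) = log(32/3).

log(32/3)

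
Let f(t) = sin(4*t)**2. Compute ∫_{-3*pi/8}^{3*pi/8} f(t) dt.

Use the identity sin^2(4*t) = (1 - cos(8*t))/2.
An antiderivative is F(t) = t/2 - sin(8*t)/16.
Then F(3*pi/8) - F(-3*pi/8) = (3*pi/16) - (-3*pi/16) = 3*pi/8.

3*pi/8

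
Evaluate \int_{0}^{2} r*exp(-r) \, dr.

Integrate by parts once (u = r, dv = exp(-r) dr).
An antiderivative is F(r) = (-r - 1)*exp(-r).
Then F(2) - F(0) = (-3*exp(-2)) - (-1) = 1 - 3*exp(-2).

1 - 3*exp(-2)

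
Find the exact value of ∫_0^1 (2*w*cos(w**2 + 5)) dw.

Let u = w**2 + 5, so du = 2*w dw. When w = 0, u = 5; when w = 1, u = 6.
The integral becomes ∫ cos(u) du from 5 to 6, with antiderivative sin(u).
Back in w: F(w) = sin(w**2 + 5).
Then F(1) - F(0) = (sin(6)) - (sin(5)) = sin(6) - sin(5).

sin(6) - sin(5)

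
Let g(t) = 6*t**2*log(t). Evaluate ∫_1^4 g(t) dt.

Integrate by parts once (u = ln t, dv = 6*t**2 dt).
An antiderivative is F(t) = 2*t**3*(3*log(t) - 1)/3.
Then F(4) - F(1) = (-128/3 + 256*log(2)) - (-2/3) = -42 + 256*log(2).

-42 + 256*log(2)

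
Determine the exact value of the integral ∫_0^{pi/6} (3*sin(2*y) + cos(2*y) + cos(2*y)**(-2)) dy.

An antiderivative is F(y) = sin(2*y)/2 - 3*cos(2*y)/2 + tan(2*y)/2.
Then F(pi/6) - F(0) = (-3/4 + 3*sqrt(3)/4) - (-3/2) = 3/4 + 3*sqrt(3)/4.

3/4 + 3*sqrt(3)/4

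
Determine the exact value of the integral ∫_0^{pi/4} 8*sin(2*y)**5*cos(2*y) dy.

Let u = sin(2*y), so du = 2*cos(2*y) dy. When y = 0, u = 0; when y = pi/4, u = 1.
The integral becomes 4·∫ u**5 du from 0 to 1, with antiderivative 2*u**6/3.
Back in y: F(y) = 2*sin(2*y)**6/3.
Then F(pi/4) - F(0) = (2/3) - (0) = 2/3.

2/3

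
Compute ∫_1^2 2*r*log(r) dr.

Integrate by parts once (u = ln r, dv = 2*r dr).
An antiderivative is F(r) = r**2*(2*log(r) - 1)/2.
Then F(2) - F(1) = (-2 + log(16)) - (-1/2) = -3/2 + log(16).

-3/2 + log(16)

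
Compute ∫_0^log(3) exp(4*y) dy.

20

Let u = exp(y), so du = exp(y) dy. When y = 0, u = 1; when y = log(3), u = 3.
The integral becomes ∫ u**3 du from 1 to 3, with antiderivative u**4/4.
Back in y: F(y) = exp(4*y)/4.
Then F(log(3)) - F(0) = (81/4) - (1/4) = 20.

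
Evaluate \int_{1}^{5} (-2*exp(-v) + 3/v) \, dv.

-2*exp(-1) + 2*exp(-5) + 3*log(5)

An antiderivative is F(v) = 3*log(v) + 2*exp(-v).
Then F(5) - F(1) = (2*exp(-5) + 3*log(5)) - (2*exp(-1)) = -2*exp(-1) + 2*exp(-5) + 3*log(5).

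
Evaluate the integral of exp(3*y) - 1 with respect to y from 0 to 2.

An antiderivative is F(y) = exp(3*y)/3 - y.
Then F(2) - F(0) = (-2 + exp(6)/3) - (1/3) = -7/3 + exp(6)/3.

-7/3 + exp(6)/3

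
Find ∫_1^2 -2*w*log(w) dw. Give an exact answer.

Integrate by parts once (u = ln w, dv = -2*w dw).
An antiderivative is F(w) = -w**2*(2*log(w) - 1)/2.
Then F(2) - F(1) = (2 - log(16)) - (1/2) = 3/2 - log(16).

3/2 - log(16)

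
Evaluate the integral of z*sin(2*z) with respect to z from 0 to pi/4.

Integrate by parts once (u = z, dv = sin(2*z) dz).
An antiderivative is F(z) = -z*cos(2*z)/2 + sin(2*z)/4.
Then F(pi/4) - F(0) = (1/4) - (0) = 1/4.

1/4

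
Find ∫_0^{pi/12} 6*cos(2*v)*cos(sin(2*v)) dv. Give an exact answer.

3*sin(1/2)

Let u = sin(2*v), so du = 2*cos(2*v) dv. When v = 0, u = 0; when v = pi/12, u = 1/2.
The integral becomes 3·∫ cos(u) du from 0 to 1/2, with antiderivative 3*sin(u).
Back in v: F(v) = 3*sin(sin(2*v)).
Then F(pi/12) - F(0) = (3*sin(1/2)) - (0) = 3*sin(1/2).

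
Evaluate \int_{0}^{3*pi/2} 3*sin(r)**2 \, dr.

Use the identity sin^2(r) = (1 - cos(2*r))/2.
An antiderivative is F(r) = 3*r/2 - 3*sin(2*r)/4.
Then F(3*pi/2) - F(0) = (9*pi/4) - (0) = 9*pi/4.

9*pi/4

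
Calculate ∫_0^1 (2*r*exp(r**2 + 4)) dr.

Let u = r**2 + 4, so du = 2*r dr. When r = 0, u = 4; when r = 1, u = 5.
The integral becomes ∫ exp(u) du from 4 to 5, with antiderivative exp(u).
Back in r: F(r) = exp(r**2 + 4).
Then F(1) - F(0) = (exp(5)) - (exp(4)) = -exp(4) + exp(5).

-exp(4) + exp(5)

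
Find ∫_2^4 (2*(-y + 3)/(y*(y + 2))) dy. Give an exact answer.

-5*log(3) + 8*log(2)

Factor the denominator: y**2 + 2*y = (y + 2)y.
Partial fractions: 2*(-y + 3)/(y*(y + 2)) = -5/(y + 2) + 3/y.
An antiderivative is F(y) = 3*log(y) - 5*log(y + 2).
Then F(4) - F(2) = (-5*log(3) + log(2)) - (-7*log(2)) = -5*log(3) + 8*log(2).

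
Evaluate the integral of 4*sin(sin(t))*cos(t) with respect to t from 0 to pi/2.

4 - 4*cos(1)

Let u = sin(t), so du = cos(t) dt. When t = 0, u = 0; when t = pi/2, u = 1.
The integral becomes 4·∫ sin(u) du from 0 to 1, with antiderivative -4*cos(u).
Back in t: F(t) = -4*cos(sin(t)).
Then F(pi/2) - F(0) = (-4*cos(1)) - (-4) = 4 - 4*cos(1).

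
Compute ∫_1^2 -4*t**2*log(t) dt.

Integrate by parts once (u = ln t, dv = -4*t**2 dt).
An antiderivative is F(t) = -4*t**3*(3*log(t) - 1)/9.
Then F(2) - F(1) = (32/9 - 32*log(2)/3) - (4/9) = 28/9 - 32*log(2)/3.

28/9 - 32*log(2)/3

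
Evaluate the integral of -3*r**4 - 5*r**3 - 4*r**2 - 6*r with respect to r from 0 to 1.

-371/60

By the power rule, an antiderivative is F(r) = -3*r**5/5 - 5*r**4/4 - 4*r**3/3 - 3*r**2.
Then F(1) - F(0) = (-371/60) - (0) = -371/60.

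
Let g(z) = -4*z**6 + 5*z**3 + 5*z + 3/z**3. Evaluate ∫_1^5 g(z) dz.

-7665148/175

By the power rule, an antiderivative is F(z) = -4*z**7/7 + 5*z**4/4 + 5*z**2/2 - 3/(2*z**2).
Then F(5) - F(1) = (-30659417/700) - (47/28) = -7665148/175.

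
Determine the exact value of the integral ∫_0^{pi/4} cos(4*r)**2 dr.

Use the identity cos^2(4*r) = (1 + cos(8*r))/2.
An antiderivative is F(r) = r/2 + sin(8*r)/16.
Then F(pi/4) - F(0) = (pi/8) - (0) = pi/8.

pi/8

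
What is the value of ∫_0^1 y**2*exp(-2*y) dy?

Integrate by parts twice (u = y^2, dv = exp(-2*y) dy).
An antiderivative is F(y) = (-2*y**2 - 2*y - 1)*exp(-2*y)/4.
Then F(1) - F(0) = (-5*exp(-2)/4) - (-1/4) = (-5 + exp(2))*exp(-2)/4.

(-5 + exp(2))*exp(-2)/4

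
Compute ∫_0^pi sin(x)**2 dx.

pi/2

Use the identity sin^2(x) = (1 - cos(2*x))/2.
An antiderivative is F(x) = x/2 - sin(2*x)/4.
Then F(pi) - F(0) = (pi/2) - (0) = pi/2.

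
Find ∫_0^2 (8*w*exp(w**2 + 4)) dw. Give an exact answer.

Let u = w**2 + 4, so du = 2*w dw. When w = 0, u = 4; when w = 2, u = 8.
The integral becomes 4·∫ exp(u) du from 4 to 8, with antiderivative 4*exp(u).
Back in w: F(w) = 4*exp(w**2 + 4).
Then F(2) - F(0) = (4*exp(8)) - (4*exp(4)) = -4*(1 - exp(4))*exp(4).

-4*(1 - exp(4))*exp(4)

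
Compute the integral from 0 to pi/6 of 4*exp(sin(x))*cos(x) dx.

-4 + 4*exp(1/2)

Let u = sin(x), so du = cos(x) dx. When x = 0, u = 0; when x = pi/6, u = 1/2.
The integral becomes 4·∫ exp(u) du from 0 to 1/2, with antiderivative 4*exp(u).
Back in x: F(x) = 4*exp(sin(x)).
Then F(pi/6) - F(0) = (4*exp(1/2)) - (4) = -4 + 4*exp(1/2).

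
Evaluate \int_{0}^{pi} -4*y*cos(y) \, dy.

8

Integrate by parts once (u = y, dv = -4*cos(y) dy).
An antiderivative is F(y) = -4*y*sin(y) - 4*cos(y).
Then F(pi) - F(0) = (4) - (-4) = 8.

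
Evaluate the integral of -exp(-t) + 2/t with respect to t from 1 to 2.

-exp(-1) + exp(-2) + 2*log(2)

An antiderivative is F(t) = 2*log(t) + exp(-t).
Then F(2) - F(1) = (exp(-2) + 2*log(2)) - (exp(-1)) = -exp(-1) + exp(-2) + 2*log(2).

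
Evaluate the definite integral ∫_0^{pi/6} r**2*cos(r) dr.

-1 + pi**2/72 + sqrt(3)*pi/6

Integrate by parts twice (u = r^2, dv = cos(r) dr).
An antiderivative is F(r) = r**2*sin(r) + 2*r*cos(r) - 2*sin(r).
Then F(pi/6) - F(0) = (-1 + pi**2/72 + sqrt(3)*pi/6) - (0) = -1 + pi**2/72 + sqrt(3)*pi/6.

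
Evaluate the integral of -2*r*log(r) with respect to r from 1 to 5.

Integrate by parts once (u = ln r, dv = -2*r dr).
An antiderivative is F(r) = -r**2*(2*log(r) - 1)/2.
Then F(5) - F(1) = (25/2 - 25*log(5)) - (1/2) = 12 - 25*log(5).

12 - 25*log(5)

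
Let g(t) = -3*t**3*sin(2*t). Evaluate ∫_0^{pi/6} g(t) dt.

-3*pi/16 - sqrt(3)*pi**2/32 + pi**3/288 + 9*sqrt(3)/16

Integrate by parts 3 times (u = t^3, dv = -3*sin(2*t) dt).
An antiderivative is F(t) = 3*t**3*cos(2*t)/2 - 9*t**2*sin(2*t)/4 - 9*t*cos(2*t)/4 + 9*sin(2*t)/8.
Then F(pi/6) - F(0) = (-3*pi/16 - sqrt(3)*pi**2/32 + pi**3/288 + 9*sqrt(3)/16) - (0) = -3*pi/16 - sqrt(3)*pi**2/32 + pi**3/288 + 9*sqrt(3)/16.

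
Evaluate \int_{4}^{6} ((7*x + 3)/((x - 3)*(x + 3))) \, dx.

Factor the denominator: x**2 - 9 = (x + 3)(x - 3).
Partial fractions: (7*x + 3)/((x - 3)*(x + 3)) = 3/(x + 3) + 4/(x - 3).
An antiderivative is F(x) = 4*log(x - 3) + 3*log(x + 3).
Then F(6) - F(4) = (10*log(3)) - (3*log(7)) = -3*log(7) + 10*log(3).

-3*log(7) + 10*log(3)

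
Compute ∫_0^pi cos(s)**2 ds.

pi/2

Use the identity cos^2(s) = (1 + cos(2*s))/2.
An antiderivative is F(s) = s/2 + sin(2*s)/4.
Then F(pi) - F(0) = (pi/2) - (0) = pi/2.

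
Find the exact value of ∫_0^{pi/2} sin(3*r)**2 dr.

Use the identity sin^2(3*r) = (1 - cos(6*r))/2.
An antiderivative is F(r) = r/2 - sin(6*r)/12.
Then F(pi/2) - F(0) = (pi/4) - (0) = pi/4.

pi/4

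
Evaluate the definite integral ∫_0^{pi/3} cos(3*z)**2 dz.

pi/6

Use the identity cos^2(3*z) = (1 + cos(6*z))/2.
An antiderivative is F(z) = z/2 + sin(6*z)/12.
Then F(pi/3) - F(0) = (pi/6) - (0) = pi/6.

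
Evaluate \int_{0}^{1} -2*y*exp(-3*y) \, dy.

Integrate by parts once (u = y, dv = -2*exp(-3*y) dy).
An antiderivative is F(y) = (6*y + 2)*exp(-3*y)/9.
Then F(1) - F(0) = (8*exp(-3)/9) - (2/9) = -2/9 + 8*exp(-3)/9.

-2/9 + 8*exp(-3)/9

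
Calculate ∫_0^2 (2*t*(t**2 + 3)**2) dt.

316/3

Let u = t**2 + 3, so du = 2*t dt. When t = 0, u = 3; when t = 2, u = 7.
The integral becomes ∫ u**2 du from 3 to 7, with antiderivative u**3/3.
Back in t: F(t) = (t**2 + 3)**3/3.
Then F(2) - F(0) = (343/3) - (9) = 316/3.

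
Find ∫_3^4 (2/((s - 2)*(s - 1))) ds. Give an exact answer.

Factor the denominator: s**2 - 3*s + 2 = (s - 1)(s - 2).
Partial fractions: 2/((s - 2)*(s - 1)) = -2/(s - 1) + 2/(s - 2).
An antiderivative is F(s) = 2*log(s - 2) - 2*log(s - 1).
Then F(4) - F(3) = (log(4/9)) - (-log(4)) = log(16/9).

log(16/9)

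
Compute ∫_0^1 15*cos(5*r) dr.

3*sin(5)

Let u = 5*r, so du = 5 dr. When r = 0, u = 0; when r = 1, u = 5.
The integral becomes 3·∫ cos(u) du from 0 to 5, with antiderivative 3*sin(u).
Back in r: F(r) = 3*sin(5*r).
Then F(1) - F(0) = (3*sin(5)) - (0) = 3*sin(5).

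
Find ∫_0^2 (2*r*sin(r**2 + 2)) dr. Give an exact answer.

-cos(6) + cos(2)

Let u = r**2 + 2, so du = 2*r dr. When r = 0, u = 2; when r = 2, u = 6.
The integral becomes ∫ sin(u) du from 2 to 6, with antiderivative -cos(u).
Back in r: F(r) = -cos(r**2 + 2).
Then F(2) - F(0) = (-cos(6)) - (-cos(2)) = -cos(6) + cos(2).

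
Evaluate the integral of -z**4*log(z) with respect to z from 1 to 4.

1023/25 - 2048*log(2)/5

Integrate by parts once (u = ln z, dv = -z**4 dz).
An antiderivative is F(z) = -z**5*(5*log(z) - 1)/25.
Then F(4) - F(1) = (1024/25 - 2048*log(2)/5) - (1/25) = 1023/25 - 2048*log(2)/5.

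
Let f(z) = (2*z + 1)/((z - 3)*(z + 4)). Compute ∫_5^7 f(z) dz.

Factor the denominator: z**2 + z - 12 = (z + 4)(z - 3).
Partial fractions: (2*z + 1)/((z - 3)*(z + 4)) = 1/(z + 4) + 1/(z - 3).
An antiderivative is F(z) = log(z - 3) + log(z + 4).
Then F(7) - F(5) = (log(44)) - (log(18)) = log(22/9).

log(22/9)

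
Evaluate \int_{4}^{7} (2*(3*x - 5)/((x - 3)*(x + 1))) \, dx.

Factor the denominator: x**2 - 2*x - 3 = (x + 1)(x - 3).
Partial fractions: 2*(3*x - 5)/((x - 3)*(x + 1)) = 4/(x + 1) + 2/(x - 3).
An antiderivative is F(x) = 2*log(x - 3) + 4*log(x + 1).
Then F(7) - F(4) = (16*log(2)) - (4*log(5)) = -4*log(5) + 16*log(2).

-4*log(5) + 16*log(2)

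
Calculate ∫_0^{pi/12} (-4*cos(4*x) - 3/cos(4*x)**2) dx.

An antiderivative is F(x) = -sin(4*x) - 3*tan(4*x)/4.
Then F(pi/12) - F(0) = (-5*sqrt(3)/4) - (0) = -5*sqrt(3)/4.

-5*sqrt(3)/4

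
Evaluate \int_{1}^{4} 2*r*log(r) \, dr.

Integrate by parts once (u = ln r, dv = 2*r dr).
An antiderivative is F(r) = r**2*(2*log(r) - 1)/2.
Then F(4) - F(1) = (-8 + 32*log(2)) - (-1/2) = -15/2 + 32*log(2).

-15/2 + 32*log(2)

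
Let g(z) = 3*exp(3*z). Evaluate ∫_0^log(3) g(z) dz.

26

Let u = exp(z), so du = exp(z) dz. When z = 0, u = 1; when z = log(3), u = 3.
The integral becomes 3·∫ u**2 du from 1 to 3, with antiderivative u**3.
Back in z: F(z) = exp(3*z).
Then F(log(3)) - F(0) = (27) - (1) = 26.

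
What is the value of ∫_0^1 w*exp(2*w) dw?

Integrate by parts once (u = w, dv = exp(2*w) dw).
An antiderivative is F(w) = (2*w - 1)*exp(2*w)/4.
Then F(1) - F(0) = (exp(2)/4) - (-1/4) = 1/4 + exp(2)/4.

1/4 + exp(2)/4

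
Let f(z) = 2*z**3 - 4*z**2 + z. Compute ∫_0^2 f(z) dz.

By the power rule, an antiderivative is F(z) = z**4/2 - 4*z**3/3 + z**2/2.
Then F(2) - F(0) = (-2/3) - (0) = -2/3.

-2/3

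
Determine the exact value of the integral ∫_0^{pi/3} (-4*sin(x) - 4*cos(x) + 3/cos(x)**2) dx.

-2 + sqrt(3)

An antiderivative is F(x) = -4*sin(x) + 4*cos(x) + 3*tan(x).
Then F(pi/3) - F(0) = (sqrt(3) + 2) - (4) = -2 + sqrt(3).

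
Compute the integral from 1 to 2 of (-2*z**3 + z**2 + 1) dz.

-25/6

By the power rule, an antiderivative is F(z) = -z**4/2 + z**3/3 + z.
Then F(2) - F(1) = (-10/3) - (5/6) = -25/6.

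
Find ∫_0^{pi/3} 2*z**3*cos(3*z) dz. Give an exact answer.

Integrate by parts 3 times (u = z^3, dv = 2*cos(3*z) dz).
An antiderivative is F(z) = 2*z**3*sin(3*z)/3 + 2*z**2*cos(3*z)/3 - 4*z*sin(3*z)/9 - 4*cos(3*z)/27.
Then F(pi/3) - F(0) = (4/27 - 2*pi**2/27) - (-4/27) = 8/27 - 2*pi**2/27.

8/27 - 2*pi**2/27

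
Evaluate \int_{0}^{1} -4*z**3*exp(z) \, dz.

-24 + 8*E

Integrate by parts 3 times (u = z^3, dv = -4*exp(z) dz).
An antiderivative is F(z) = (-4*z**3 + 12*z**2 - 24*z + 24)*exp(z).
Then F(1) - F(0) = (8*E) - (24) = -24 + 8*E.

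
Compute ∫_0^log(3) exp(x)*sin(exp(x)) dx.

cos(1) - cos(3)

Let u = exp(x), so du = exp(x) dx. When x = 0, u = 1; when x = log(3), u = 3.
The integral becomes ∫ sin(u) du from 1 to 3, with antiderivative -cos(u).
Back in x: F(x) = -cos(exp(x)).
Then F(log(3)) - F(0) = (-cos(3)) - (-cos(1)) = cos(1) - cos(3).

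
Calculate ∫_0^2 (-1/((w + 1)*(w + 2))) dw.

Factor the denominator: w**2 + 3*w + 2 = (w + 2)(w + 1).
Partial fractions: -1/((w + 1)*(w + 2)) = 1/(w + 2) - 1/(w + 1).
An antiderivative is F(w) = -log(w + 1) + log(w + 2).
Then F(2) - F(0) = (log(4/3)) - (log(2)) = log(2/3).

log(2/3)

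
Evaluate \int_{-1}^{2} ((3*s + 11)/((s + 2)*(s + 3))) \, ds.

-2*log(5) + 12*log(2)

Factor the denominator: s**2 + 5*s + 6 = (s + 3)(s + 2).
Partial fractions: (3*s + 11)/((s + 2)*(s + 3)) = -2/(s + 3) + 5/(s + 2).
An antiderivative is F(s) = 5*log(s + 2) - 2*log(s + 3).
Then F(2) - F(-1) = (-2*log(5) + 10*log(2)) - (-log(4)) = -2*log(5) + 12*log(2).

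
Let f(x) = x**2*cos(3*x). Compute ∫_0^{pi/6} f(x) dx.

-2/27 + pi**2/108

Integrate by parts twice (u = x^2, dv = cos(3*x) dx).
An antiderivative is F(x) = x**2*sin(3*x)/3 + 2*x*cos(3*x)/9 - 2*sin(3*x)/27.
Then F(pi/6) - F(0) = (-2/27 + pi**2/108) - (0) = -2/27 + pi**2/108.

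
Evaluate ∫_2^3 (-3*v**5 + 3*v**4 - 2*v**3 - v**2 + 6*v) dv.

-3446/15

By the power rule, an antiderivative is F(v) = -v**6/2 + 3*v**5/5 - v**4/2 - v**3/3 + 3*v**2.
Then F(3) - F(2) = (-1206/5) - (-172/15) = -3446/15.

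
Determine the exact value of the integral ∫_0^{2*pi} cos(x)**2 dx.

Use the identity cos^2(x) = (1 + cos(2*x))/2.
An antiderivative is F(x) = x/2 + sin(2*x)/4.
Then F(2*pi) - F(0) = (pi) - (0) = pi.

pi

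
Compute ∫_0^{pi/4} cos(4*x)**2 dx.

pi/8

Use the identity cos^2(4*x) = (1 + cos(8*x))/2.
An antiderivative is F(x) = x/2 + sin(8*x)/16.
Then F(pi/4) - F(0) = (pi/8) - (0) = pi/8.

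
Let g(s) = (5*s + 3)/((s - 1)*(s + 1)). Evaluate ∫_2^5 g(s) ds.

9*log(2)

Factor the denominator: s**2 - 1 = (s + 1)(s - 1).
Partial fractions: (5*s + 3)/((s - 1)*(s + 1)) = 1/(s + 1) + 4/(s - 1).
An antiderivative is F(s) = 4*log(s - 1) + log(s + 1).
Then F(5) - F(2) = (log(3) + 9*log(2)) - (log(3)) = 9*log(2).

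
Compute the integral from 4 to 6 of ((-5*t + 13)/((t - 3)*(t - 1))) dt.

Factor the denominator: t**2 - 4*t + 3 = (t - 1)(t - 3).
Partial fractions: (-5*t + 13)/((t - 3)*(t - 1)) = -4/(t - 1) - 1/(t - 3).
An antiderivative is F(t) = -log(t - 3) - 4*log(t - 1).
Then F(6) - F(4) = (-4*log(5) - log(3)) - (-log(81)) = -4*log(5) + 3*log(3).

-4*log(5) + 3*log(3)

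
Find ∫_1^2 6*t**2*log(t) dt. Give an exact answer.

-14/3 + 16*log(2)

Integrate by parts once (u = ln t, dv = 6*t**2 dt).
An antiderivative is F(t) = 2*t**3*(3*log(t) - 1)/3.
Then F(2) - F(1) = (-16/3 + 16*log(2)) - (-2/3) = -14/3 + 16*log(2).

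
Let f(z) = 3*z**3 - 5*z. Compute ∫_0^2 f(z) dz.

2

By the power rule, an antiderivative is F(z) = 3*z**4/4 - 5*z**2/2.
Then F(2) - F(0) = (2) - (0) = 2.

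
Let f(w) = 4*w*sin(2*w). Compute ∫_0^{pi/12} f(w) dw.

-sqrt(3)*pi/12 + 1/2

Integrate by parts once (u = w, dv = 4*sin(2*w) dw).
An antiderivative is F(w) = -2*w*cos(2*w) + sin(2*w).
Then F(pi/12) - F(0) = (-sqrt(3)*pi/12 + 1/2) - (0) = -sqrt(3)*pi/12 + 1/2.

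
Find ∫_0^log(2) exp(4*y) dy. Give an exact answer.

Let u = exp(y), so du = exp(y) dy. When y = 0, u = 1; when y = log(2), u = 2.
The integral becomes ∫ u**3 du from 1 to 2, with antiderivative u**4/4.
Back in y: F(y) = exp(4*y)/4.
Then F(log(2)) - F(0) = (4) - (1/4) = 15/4.

15/4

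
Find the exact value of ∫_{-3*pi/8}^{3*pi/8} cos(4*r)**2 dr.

Use the identity cos^2(4*r) = (1 + cos(8*r))/2.
An antiderivative is F(r) = r/2 + sin(8*r)/16.
Then F(3*pi/8) - F(-3*pi/8) = (3*pi/16) - (-3*pi/16) = 3*pi/8.

3*pi/8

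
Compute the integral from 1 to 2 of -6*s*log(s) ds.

Integrate by parts once (u = ln s, dv = -6*s ds).
An antiderivative is F(s) = -3*s**2*(2*log(s) - 1)/2.
Then F(2) - F(1) = (6 - 12*log(2)) - (3/2) = 9/2 - 12*log(2).

9/2 - 12*log(2)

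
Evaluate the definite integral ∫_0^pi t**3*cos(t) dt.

12 - 3*pi**2

Integrate by parts 3 times (u = t^3, dv = cos(t) dt).
An antiderivative is F(t) = t**3*sin(t) + 3*t**2*cos(t) - 6*t*sin(t) - 6*cos(t).
Then F(pi) - F(0) = (6 - 3*pi**2) - (-6) = 12 - 3*pi**2.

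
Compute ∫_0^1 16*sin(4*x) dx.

Let u = 4*x, so du = 4 dx. When x = 0, u = 0; when x = 1, u = 4.
The integral becomes 4·∫ sin(u) du from 0 to 4, with antiderivative -4*cos(u).
Back in x: F(x) = -4*cos(4*x).
Then F(1) - F(0) = (-4*cos(4)) - (-4) = 4 - 4*cos(4).

4 - 4*cos(4)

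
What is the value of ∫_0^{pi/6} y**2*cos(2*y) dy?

Integrate by parts twice (u = y^2, dv = cos(2*y) dy).
An antiderivative is F(y) = y**2*sin(2*y)/2 + y*cos(2*y)/2 - sin(2*y)/4.
Then F(pi/6) - F(0) = (-sqrt(3)/8 + sqrt(3)*pi**2/144 + pi/24) - (0) = -sqrt(3)/8 + sqrt(3)*pi**2/144 + pi/24.

-sqrt(3)/8 + sqrt(3)*pi**2/144 + pi/24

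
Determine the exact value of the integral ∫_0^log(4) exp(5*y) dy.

Let u = exp(y), so du = exp(y) dy. When y = 0, u = 1; when y = log(4), u = 4.
The integral becomes ∫ u**4 du from 1 to 4, with antiderivative u**5/5.
Back in y: F(y) = exp(5*y)/5.
Then F(log(4)) - F(0) = (1024/5) - (1/5) = 1023/5.

1023/5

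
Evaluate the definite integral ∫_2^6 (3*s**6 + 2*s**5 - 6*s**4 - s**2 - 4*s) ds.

By the power rule, an antiderivative is F(s) = 3*s**7/7 + s**6/3 - 6*s**5/5 - s**3/3 - 2*s**2.
Then F(6) - F(2) = (4411728/35) - (2848/105) = 13232336/105.

13232336/105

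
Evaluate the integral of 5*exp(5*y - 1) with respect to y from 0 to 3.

-(1 - exp(15))*exp(-1)

Let u = 5*y - 1, so du = 5 dy. When y = 0, u = -1; when y = 3, u = 14.
The integral becomes ∫ exp(u) du from -1 to 14, with antiderivative exp(u).
Back in y: F(y) = exp(5*y - 1).
Then F(3) - F(0) = (exp(14)) - (exp(-1)) = -(1 - exp(15))*exp(-1).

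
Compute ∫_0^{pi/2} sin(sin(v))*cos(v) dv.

Let u = sin(v), so du = cos(v) dv. When v = 0, u = 0; when v = pi/2, u = 1.
The integral becomes ∫ sin(u) du from 0 to 1, with antiderivative -cos(u).
Back in v: F(v) = -cos(sin(v)).
Then F(pi/2) - F(0) = (-cos(1)) - (-1) = 1 - cos(1).

1 - cos(1)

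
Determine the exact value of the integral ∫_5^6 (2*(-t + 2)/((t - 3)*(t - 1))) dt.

Factor the denominator: t**2 - 4*t + 3 = (t - 1)(t - 3).
Partial fractions: 2*(-t + 2)/((t - 3)*(t - 1)) = -1/(t - 1) - 1/(t - 3).
An antiderivative is F(t) = -log(t - 3) - log(t - 1).
Then F(6) - F(5) = (-log(15)) - (-log(8)) = log(8/15).

log(8/15)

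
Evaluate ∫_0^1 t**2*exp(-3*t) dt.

2/27 - 17*exp(-3)/27

Integrate by parts twice (u = t^2, dv = exp(-3*t) dt).
An antiderivative is F(t) = (-9*t**2 - 6*t - 2)*exp(-3*t)/27.
Then F(1) - F(0) = (-17*exp(-3)/27) - (-2/27) = 2/27 - 17*exp(-3)/27.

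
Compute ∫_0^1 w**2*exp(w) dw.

-2 + E

Integrate by parts twice (u = w^2, dv = exp(w) dw).
An antiderivative is F(w) = (w**2 - 2*w + 2)*exp(w).
Then F(1) - F(0) = (E) - (2) = -2 + E.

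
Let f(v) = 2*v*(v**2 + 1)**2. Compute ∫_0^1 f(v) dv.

7/3

Let u = v**2 + 1, so du = 2*v dv. When v = 0, u = 1; when v = 1, u = 2.
The integral becomes ∫ u**2 du from 1 to 2, with antiderivative u**3/3.
Back in v: F(v) = (v**2 + 1)**3/3.
Then F(1) - F(0) = (8/3) - (1/3) = 7/3.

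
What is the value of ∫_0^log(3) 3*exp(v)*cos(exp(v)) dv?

-3*sin(1) + 3*sin(3)

Let u = exp(v), so du = exp(v) dv. When v = 0, u = 1; when v = log(3), u = 3.
The integral becomes 3·∫ cos(u) du from 1 to 3, with antiderivative 3*sin(u).
Back in v: F(v) = 3*sin(exp(v)).
Then F(log(3)) - F(0) = (3*sin(3)) - (3*sin(1)) = -3*sin(1) + 3*sin(3).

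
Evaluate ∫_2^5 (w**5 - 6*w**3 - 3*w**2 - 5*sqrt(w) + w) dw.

By the power rule, an antiderivative is F(w) = w**6/6 - 3*w**4/2 - 10*w**(3/2)/3 - w**3 + w**2/2.
Then F(5) - F(2) = (9325/6 - 50*sqrt(5)/3) - (-58/3 - 20*sqrt(2)/3) = -50*sqrt(5)/3 + 20*sqrt(2)/3 + 3147/2.

-50*sqrt(5)/3 + 20*sqrt(2)/3 + 3147/2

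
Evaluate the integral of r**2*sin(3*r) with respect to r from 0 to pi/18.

-2/27 - sqrt(3)*pi**2/1944 + pi/162 + sqrt(3)/27

Integrate by parts twice (u = r^2, dv = sin(3*r) dr).
An antiderivative is F(r) = -r**2*cos(3*r)/3 + 2*r*sin(3*r)/9 + 2*cos(3*r)/27.
Then F(pi/18) - F(0) = (-sqrt(3)*pi**2/1944 + pi/162 + sqrt(3)/27) - (2/27) = -2/27 - sqrt(3)*pi**2/1944 + pi/162 + sqrt(3)/27.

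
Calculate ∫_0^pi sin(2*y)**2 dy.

pi/2

Use the identity sin^2(2*y) = (1 - cos(4*y))/2.
An antiderivative is F(y) = y/2 - sin(4*y)/8.
Then F(pi) - F(0) = (pi/2) - (0) = pi/2.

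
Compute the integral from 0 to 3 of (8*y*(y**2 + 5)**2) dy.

Let u = y**2 + 5, so du = 2*y dy. When y = 0, u = 5; when y = 3, u = 14.
The integral becomes 4·∫ u**2 du from 5 to 14, with antiderivative 4*u**3/3.
Back in y: F(y) = 4*(y**2 + 5)**3/3.
Then F(3) - F(0) = (10976/3) - (500/3) = 3492.

3492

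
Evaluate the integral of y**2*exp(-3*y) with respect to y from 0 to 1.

2/27 - 17*exp(-3)/27

Integrate by parts twice (u = y^2, dv = exp(-3*y) dy).
An antiderivative is F(y) = (-9*y**2 - 6*y - 2)*exp(-3*y)/27.
Then F(1) - F(0) = (-17*exp(-3)/27) - (-2/27) = 2/27 - 17*exp(-3)/27.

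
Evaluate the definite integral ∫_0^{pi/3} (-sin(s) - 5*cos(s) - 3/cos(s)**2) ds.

An antiderivative is F(s) = -5*sin(s) + cos(s) - 3*tan(s).
Then F(pi/3) - F(0) = (1/2 - 11*sqrt(3)/2) - (1) = -11*sqrt(3)/2 - 1/2.

-11*sqrt(3)/2 - 1/2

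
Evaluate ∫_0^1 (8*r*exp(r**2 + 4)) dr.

-4*(1 - exp(1))*exp(4)

Let u = r**2 + 4, so du = 2*r dr. When r = 0, u = 4; when r = 1, u = 5.
The integral becomes 4·∫ exp(u) du from 4 to 5, with antiderivative 4*exp(u).
Back in r: F(r) = 4*exp(r**2 + 4).
Then F(1) - F(0) = (4*exp(5)) - (4*exp(4)) = -4*(1 - exp(1))*exp(4).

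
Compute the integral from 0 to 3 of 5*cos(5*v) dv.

Let u = 5*v, so du = 5 dv. When v = 0, u = 0; when v = 3, u = 15.
The integral becomes ∫ cos(u) du from 0 to 15, with antiderivative sin(u).
Back in v: F(v) = sin(5*v).
Then F(3) - F(0) = (sin(15)) - (0) = sin(15).

sin(15)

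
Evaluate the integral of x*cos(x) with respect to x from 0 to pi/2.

-1 + pi/2

Integrate by parts once (u = x, dv = cos(x) dx).
An antiderivative is F(x) = x*sin(x) + cos(x).
Then F(pi/2) - F(0) = (pi/2) - (1) = -1 + pi/2.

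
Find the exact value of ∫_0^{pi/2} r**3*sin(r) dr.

Integrate by parts 3 times (u = r^3, dv = sin(r) dr).
An antiderivative is F(r) = -r**3*cos(r) + 3*r**2*sin(r) + 6*r*cos(r) - 6*sin(r).
Then F(pi/2) - F(0) = (-6 + 3*pi**2/4) - (0) = -6 + 3*pi**2/4.

-6 + 3*pi**2/4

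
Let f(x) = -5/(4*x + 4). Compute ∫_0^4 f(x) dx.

An antiderivative is F(x) = -5*log(4*x + 4)/4.
Then F(4) - F(0) = (-5*log(20)/4) - (-5*log(2)/2) = -5*log(5)/4.

-5*log(5)/4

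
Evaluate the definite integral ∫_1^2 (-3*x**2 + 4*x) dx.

-1

By the power rule, an antiderivative is F(x) = -x**3 + 2*x**2.
Then F(2) - F(1) = (0) - (1) = -1.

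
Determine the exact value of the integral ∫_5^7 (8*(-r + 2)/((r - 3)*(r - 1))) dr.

-log(81)

Factor the denominator: r**2 - 4*r + 3 = (r - 1)(r - 3).
Partial fractions: 8*(-r + 2)/((r - 3)*(r - 1)) = -4/(r - 1) - 4/(r - 3).
An antiderivative is F(r) = -4*log(r - 3) - 4*log(r - 1).
Then F(7) - F(5) = (-12*log(2) - 4*log(3)) - (-12*log(2)) = -log(81).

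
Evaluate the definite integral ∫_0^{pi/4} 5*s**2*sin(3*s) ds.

Integrate by parts twice (u = s^2, dv = 5*sin(3*s) ds).
An antiderivative is F(s) = -5*s**2*cos(3*s)/3 + 10*s*sin(3*s)/9 + 10*cos(3*s)/27.
Then F(pi/4) - F(0) = (5*sqrt(2)*(-32 + 24*pi + 9*pi**2)/864) - (10/27) = -10/27 - 5*sqrt(2)/27 + 5*sqrt(2)*pi/36 + 5*sqrt(2)*pi**2/96.

-10/27 - 5*sqrt(2)/27 + 5*sqrt(2)*pi/36 + 5*sqrt(2)*pi**2/96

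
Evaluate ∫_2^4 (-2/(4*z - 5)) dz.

-log(11)/2 + log(3)/2

An antiderivative is F(z) = -log(4*z - 5)/2.
Then F(4) - F(2) = (-log(11)/2) - (-log(3)/2) = -log(11)/2 + log(3)/2.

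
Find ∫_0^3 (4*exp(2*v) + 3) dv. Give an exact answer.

An antiderivative is F(v) = 2*exp(2*v) + 3*v.
Then F(3) - F(0) = (9 + 2*exp(6)) - (2) = 7 + 2*exp(6).

7 + 2*exp(6)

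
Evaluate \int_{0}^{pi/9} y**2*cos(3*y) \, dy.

-sqrt(3)/27 + sqrt(3)*pi**2/486 + pi/81

Integrate by parts twice (u = y^2, dv = cos(3*y) dy).
An antiderivative is F(y) = y**2*sin(3*y)/3 + 2*y*cos(3*y)/9 - 2*sin(3*y)/27.
Then F(pi/9) - F(0) = (-sqrt(3)/27 + sqrt(3)*pi**2/486 + pi/81) - (0) = -sqrt(3)/27 + sqrt(3)*pi**2/486 + pi/81.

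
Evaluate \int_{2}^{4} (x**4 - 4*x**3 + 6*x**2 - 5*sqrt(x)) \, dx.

By the power rule, an antiderivative is F(x) = x**5/5 - x**4 - 10*x**(3/2)/3 + 2*x**3.
Then F(4) - F(2) = (752/15) - (32/5 - 20*sqrt(2)/3) = 20*sqrt(2)/3 + 656/15.

20*sqrt(2)/3 + 656/15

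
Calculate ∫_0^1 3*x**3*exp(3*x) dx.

2/9 + 4*exp(3)/9

Integrate by parts 3 times (u = x^3, dv = 3*exp(3*x) dx).
An antiderivative is F(x) = (9*x**3 - 9*x**2 + 6*x - 2)*exp(3*x)/9.
Then F(1) - F(0) = (4*exp(3)/9) - (-2/9) = 2/9 + 4*exp(3)/9.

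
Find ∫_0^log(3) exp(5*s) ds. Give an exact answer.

Let u = exp(s), so du = exp(s) ds. When s = 0, u = 1; when s = log(3), u = 3.
The integral becomes ∫ u**4 du from 1 to 3, with antiderivative u**5/5.
Back in s: F(s) = exp(5*s)/5.
Then F(log(3)) - F(0) = (243/5) - (1/5) = 242/5.

242/5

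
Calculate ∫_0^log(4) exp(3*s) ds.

Let u = exp(s), so du = exp(s) ds. When s = 0, u = 1; when s = log(4), u = 4.
The integral becomes ∫ u**2 du from 1 to 4, with antiderivative u**3/3.
Back in s: F(s) = exp(3*s)/3.
Then F(log(4)) - F(0) = (64/3) - (1/3) = 21.

21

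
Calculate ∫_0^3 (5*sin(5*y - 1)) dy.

-cos(14) + cos(1)

Let u = 5*y - 1, so du = 5 dy. When y = 0, u = -1; when y = 3, u = 14.
The integral becomes ∫ sin(u) du from -1 to 14, with antiderivative -cos(u).
Back in y: F(y) = -cos(5*y - 1).
Then F(3) - F(0) = (-cos(14)) - (-cos(1)) = -cos(14) + cos(1).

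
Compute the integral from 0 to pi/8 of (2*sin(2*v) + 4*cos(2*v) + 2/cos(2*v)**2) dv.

sqrt(2)/2 + 2

An antiderivative is F(v) = 2*sin(2*v) - cos(2*v) + tan(2*v).
Then F(pi/8) - F(0) = (sqrt(2)/2 + 1) - (-1) = sqrt(2)/2 + 2.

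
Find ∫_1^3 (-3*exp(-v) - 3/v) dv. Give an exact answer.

-3*log(3) - 3*exp(-1) + 3*exp(-3)

An antiderivative is F(v) = -3*log(v) + 3*exp(-v).
Then F(3) - F(1) = (-3*log(3) + 3*exp(-3)) - (3*exp(-1)) = -3*log(3) - 3*exp(-1) + 3*exp(-3).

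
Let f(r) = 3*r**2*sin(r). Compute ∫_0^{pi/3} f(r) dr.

-3 - pi**2/6 + sqrt(3)*pi

Integrate by parts twice (u = r^2, dv = 3*sin(r) dr).
An antiderivative is F(r) = -3*r**2*cos(r) + 6*r*sin(r) + 6*cos(r).
Then F(pi/3) - F(0) = (-pi**2/6 + 3 + sqrt(3)*pi) - (6) = -3 - pi**2/6 + sqrt(3)*pi.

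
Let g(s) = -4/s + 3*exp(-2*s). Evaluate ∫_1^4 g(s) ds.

-8*log(2) - 3*exp(-8)/2 + 3*exp(-2)/2

An antiderivative is F(s) = -4*log(s) - 3*exp(-2*s)/2.
Then F(4) - F(1) = (-8*log(2) - 3*exp(-8)/2) - (-3*exp(-2)/2) = -8*log(2) - 3*exp(-8)/2 + 3*exp(-2)/2.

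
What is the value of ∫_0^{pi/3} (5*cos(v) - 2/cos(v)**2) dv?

sqrt(3)/2

An antiderivative is F(v) = 5*sin(v) - 2*tan(v).
Then F(pi/3) - F(0) = (sqrt(3)/2) - (0) = sqrt(3)/2.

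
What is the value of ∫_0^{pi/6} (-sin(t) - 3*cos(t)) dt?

-5/2 + sqrt(3)/2

An antiderivative is F(t) = -3*sin(t) + cos(t).
Then F(pi/6) - F(0) = (-3/2 + sqrt(3)/2) - (1) = -5/2 + sqrt(3)/2.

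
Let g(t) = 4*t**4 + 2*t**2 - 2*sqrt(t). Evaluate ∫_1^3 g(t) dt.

3184/15 - 4*sqrt(3)

By the power rule, an antiderivative is F(t) = 4*t**5/5 - 4*t**(3/2)/3 + 2*t**3/3.
Then F(3) - F(1) = (1062/5 - 4*sqrt(3)) - (2/15) = 3184/15 - 4*sqrt(3).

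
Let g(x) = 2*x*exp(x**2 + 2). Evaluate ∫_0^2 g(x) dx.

-exp(2) + exp(6)

Let u = x**2 + 2, so du = 2*x dx. When x = 0, u = 2; when x = 2, u = 6.
The integral becomes ∫ exp(u) du from 2 to 6, with antiderivative exp(u).
Back in x: F(x) = exp(x**2 + 2).
Then F(2) - F(0) = (exp(6)) - (exp(2)) = -exp(2) + exp(6).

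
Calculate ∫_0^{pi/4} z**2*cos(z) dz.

Integrate by parts twice (u = z^2, dv = cos(z) dz).
An antiderivative is F(z) = z**2*sin(z) + 2*z*cos(z) - 2*sin(z).
Then F(pi/4) - F(0) = (sqrt(2)*(-32 + pi**2 + 8*pi)/32) - (0) = sqrt(2)*(-32 + pi**2 + 8*pi)/32.

sqrt(2)*(-32 + pi**2 + 8*pi)/32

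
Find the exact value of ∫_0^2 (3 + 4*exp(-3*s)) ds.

22/3 - 4*exp(-6)/3

An antiderivative is F(s) = 3*s - 4*exp(-3*s)/3.
Then F(2) - F(0) = (6 - 4*exp(-6)/3) - (-4/3) = 22/3 - 4*exp(-6)/3.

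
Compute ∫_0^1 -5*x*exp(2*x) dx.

Integrate by parts once (u = x, dv = -5*exp(2*x) dx).
An antiderivative is F(x) = (-10*x + 5)*exp(2*x)/4.
Then F(1) - F(0) = (-5*exp(2)/4) - (5/4) = -5*exp(2)/4 - 5/4.

-5*exp(2)/4 - 5/4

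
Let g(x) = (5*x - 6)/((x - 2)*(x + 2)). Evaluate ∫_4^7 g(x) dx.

Factor the denominator: x**2 - 4 = (x + 2)(x - 2).
Partial fractions: (5*x - 6)/((x - 2)*(x + 2)) = 4/(x + 2) + 1/(x - 2).
An antiderivative is F(x) = log(x - 2) + 4*log(x + 2).
Then F(7) - F(4) = (log(5) + 8*log(3)) - (5*log(2) + 4*log(3)) = -5*log(2) + log(5) + 4*log(3).

-5*log(2) + log(5) + 4*log(3)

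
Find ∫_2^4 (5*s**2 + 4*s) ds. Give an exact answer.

By the power rule, an antiderivative is F(s) = 5*s**3/3 + 2*s**2.
Then F(4) - F(2) = (416/3) - (64/3) = 352/3.

352/3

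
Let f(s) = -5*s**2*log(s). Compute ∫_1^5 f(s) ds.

Integrate by parts once (u = ln s, dv = -5*s**2 ds).
An antiderivative is F(s) = -5*s**3*(3*log(s) - 1)/9.
Then F(5) - F(1) = (625/9 - 625*log(5)/3) - (5/9) = 620/9 - 625*log(5)/3.

620/9 - 625*log(5)/3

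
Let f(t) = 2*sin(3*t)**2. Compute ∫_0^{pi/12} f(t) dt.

Use the identity sin^2(3*t) = (1 - cos(6*t))/2.
An antiderivative is F(t) = t - sin(6*t)/6.
Then F(pi/12) - F(0) = (-1/6 + pi/12) - (0) = -1/6 + pi/12.

-1/6 + pi/12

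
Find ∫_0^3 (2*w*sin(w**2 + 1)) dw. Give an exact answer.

cos(1) - cos(10)

Let u = w**2 + 1, so du = 2*w dw. When w = 0, u = 1; when w = 3, u = 10.
The integral becomes ∫ sin(u) du from 1 to 10, with antiderivative -cos(u).
Back in w: F(w) = -cos(w**2 + 1).
Then F(3) - F(0) = (-cos(10)) - (-cos(1)) = cos(1) - cos(10).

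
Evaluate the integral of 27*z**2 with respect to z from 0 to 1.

9

Let u = 3*z, so du = 3 dz. When z = 0, u = 0; when z = 1, u = 3.
The integral becomes ∫ u**2 du from 0 to 3, with antiderivative u**3/3.
Back in z: F(z) = 9*z**3.
Then F(1) - F(0) = (9) - (0) = 9.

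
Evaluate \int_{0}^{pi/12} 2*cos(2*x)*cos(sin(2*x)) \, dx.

sin(1/2)

Let u = sin(2*x), so du = 2*cos(2*x) dx. When x = 0, u = 0; when x = pi/12, u = 1/2.
The integral becomes ∫ cos(u) du from 0 to 1/2, with antiderivative sin(u).
Back in x: F(x) = sin(sin(2*x)).
Then F(pi/12) - F(0) = (sin(1/2)) - (0) = sin(1/2).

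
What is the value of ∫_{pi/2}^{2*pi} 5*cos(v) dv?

An antiderivative is F(v) = 5*sin(v).
Then F(2*pi) - F(pi/2) = (0) - (5) = -5.

-5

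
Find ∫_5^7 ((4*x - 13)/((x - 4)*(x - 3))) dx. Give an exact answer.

Factor the denominator: x**2 - 7*x + 12 = (x - 3)(x - 4).
Partial fractions: (4*x - 13)/((x - 4)*(x - 3)) = 1/(x - 3) + 3/(x - 4).
An antiderivative is F(x) = 3*log(x - 4) + log(x - 3).
Then F(7) - F(5) = (2*log(2) + 3*log(3)) - (log(2)) = log(54).

log(54)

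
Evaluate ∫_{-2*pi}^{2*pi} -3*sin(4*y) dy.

0

An antiderivative is F(y) = 3*cos(4*y)/4.
Then F(2*pi) - F(-2*pi) = (3/4) - (3/4) = 0.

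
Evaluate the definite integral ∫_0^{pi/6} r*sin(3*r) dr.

Integrate by parts once (u = r, dv = sin(3*r) dr).
An antiderivative is F(r) = -r*cos(3*r)/3 + sin(3*r)/9.
Then F(pi/6) - F(0) = (1/9) - (0) = 1/9.

1/9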